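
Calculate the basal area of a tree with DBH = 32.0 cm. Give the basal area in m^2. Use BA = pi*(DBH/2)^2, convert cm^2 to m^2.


Formula: BA = pi * (DBH/2)^2 / 10000  (cm^2 to m^2)
Radius = DBH/2 = 32.0/2 = 16.0 cm
BA = pi * 16.0^2 / 10000
   = 804.2477 cm^2 / 10000
   = 0.0804 m^2

0.0804


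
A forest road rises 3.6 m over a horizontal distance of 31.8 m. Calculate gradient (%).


Formula: Gradient = rise / run * 100
Gradient = 3.6 / 31.8 * 100 = 11.3%

11.3


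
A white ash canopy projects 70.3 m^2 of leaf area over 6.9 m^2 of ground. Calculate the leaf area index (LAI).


Formula: LAI = total leaf area / ground area  (dimensionless)
LAI = 70.3 m^2 / 6.9 m^2
LAI = 10.19

10.19


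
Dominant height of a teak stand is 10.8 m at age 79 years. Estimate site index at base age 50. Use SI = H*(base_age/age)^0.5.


Formula: SI = H_dom * (base_age / age)^0.5
Age ratio = 50 / 79 = 0.63291
sqrt(age_ratio) = 0.79556
SI = 10.8 * 0.79556 = 8.6 m

8.6


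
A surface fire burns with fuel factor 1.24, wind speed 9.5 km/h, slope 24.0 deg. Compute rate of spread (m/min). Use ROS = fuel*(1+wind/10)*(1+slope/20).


Formula: ROS = fuel * (1 + wind/10) * (1 + slope/20)
Wind factor = 1 + 9.5/10 = 1.95
Slope factor = 1 + 24.0/20 = 2.2
ROS = 1.24 * 1.95 * 2.2 = 5.32 m/min

5.32


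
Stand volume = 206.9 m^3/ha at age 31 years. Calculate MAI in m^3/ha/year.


Formula: MAI = Total Volume / Stand Age
MAI = 206.9 m^3/ha / 31 years
MAI = 6.67 m^3/ha/year

6.67


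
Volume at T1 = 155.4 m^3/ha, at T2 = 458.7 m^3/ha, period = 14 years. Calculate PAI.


Formula: PAI = (V_T2 - V_T1) / (T2 - T1)
Volume increment = 458.7 - 155.4 = 303.3 m^3/ha
PAI = 303.3 / 14 = 21.66 m^3/ha/year

21.66


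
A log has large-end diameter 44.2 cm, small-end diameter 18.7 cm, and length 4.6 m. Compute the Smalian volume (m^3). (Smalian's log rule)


Smalian: V = (A1 + A2)/2 * L,  A = pi*(D/200)^2
A1 = pi*(44.2/200)^2 = 0.153439 m^2
A2 = pi*(18.7/200)^2 = 0.027465 m^2
V = (0.153439+0.027465)/2*4.6 = 0.4161 m^3

0.4161


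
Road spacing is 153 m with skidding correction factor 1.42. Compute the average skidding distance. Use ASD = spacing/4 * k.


Formula: ASD = (spacing / 4) * correction
Uncorrected distance = spacing / 4 = 153 / 4 = 38.25 m
ASD = 38.25 * 1.42 = 54 m

54


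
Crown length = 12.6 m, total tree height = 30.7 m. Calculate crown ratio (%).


Formula: Crown Ratio = (Crown Length / Total Height) * 100
CR = (12.6 m / 30.7 m) * 100
CR = 0.4104 * 100 = 41.0%

41.0


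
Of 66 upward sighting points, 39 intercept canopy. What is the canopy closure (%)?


Formula: Canopy closure = covered points / total points * 100
Closure = 39 / 66 * 100
Closure = 0.5909 * 100 = 59.1%

59.1


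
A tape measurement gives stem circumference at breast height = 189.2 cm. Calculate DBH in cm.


Formula: DBH = C / pi
DBH = 189.2 / pi
pi = 3.14159...
DBH = 60.2 cm

60.2


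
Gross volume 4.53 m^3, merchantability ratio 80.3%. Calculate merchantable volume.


Formula: MV = V_total * (merchantable_pct / 100)
Merchantable fraction = 80.3% / 100 = 0.803
MV = 4.53 m^3 * 0.803 = 3.638 m^3

3.638


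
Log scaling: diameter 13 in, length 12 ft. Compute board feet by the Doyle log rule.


Doyle: BF = (D - 4)^2 * L / 16
Adjusted diameter = 13 - 4 = 9 in
(D-4)^2 = 9^2 = 81
BF = 81 * 12 / 16 = 61 BF

61


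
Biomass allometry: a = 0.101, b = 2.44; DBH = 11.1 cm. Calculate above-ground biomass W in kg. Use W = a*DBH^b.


Formula: W = a * DBH^b  (allometric power law)
DBH^b = 11.1^2.44 = 355.2942
W = 0.101 * 355.2942 = 35.9 kg

35.9


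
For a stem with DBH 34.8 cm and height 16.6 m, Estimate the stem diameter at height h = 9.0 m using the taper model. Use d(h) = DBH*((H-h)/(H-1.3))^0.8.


Taper: d(h) = DBH * ((H - h) / (H - 1.3))^0.8
Numerator = H - h = 16.6 - 9.0 = 7.6 m
Denominator = H - 1.3 = 16.6 - 1.3 = 15.3 m
Ratio = 7.6 / 15.3 = 0.49673
d = 34.8 * 0.49673^0.8 = 19.9 cm

19.9


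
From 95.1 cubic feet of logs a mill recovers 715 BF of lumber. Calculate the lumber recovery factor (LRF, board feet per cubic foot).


Formula: LRF = Lumber Output (BF) / Log Input (ft^3)
LRF = 715 BF / 95.1 ft^3
LRF = 7.52 BF/ft^3

7.52


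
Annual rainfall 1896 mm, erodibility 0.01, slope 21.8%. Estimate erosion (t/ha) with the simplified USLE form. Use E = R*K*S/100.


Formula: E = R * K * S / 100  (simplified USLE)
R * K = 1896 * 0.01 = 18.96
E = 18.96 * 21.8 / 100 = 4.13 t/ha

4.13


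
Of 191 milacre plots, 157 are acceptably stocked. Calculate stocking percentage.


Formula: Stocking % = stocked plots / total plots * 100
Stocking = 157 / 191 * 100
Stocking = 0.822 * 100 = 82.2%

82.2


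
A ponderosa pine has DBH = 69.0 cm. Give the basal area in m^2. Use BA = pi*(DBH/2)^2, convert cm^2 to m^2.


Formula: BA = pi * (DBH/2)^2 / 10000  (cm^2 to m^2)
Radius = DBH/2 = 69.0/2 = 34.5 cm
BA = pi * 34.5^2 / 10000
   = 3739.2807 cm^2 / 10000
   = 0.3739 m^2

0.3739


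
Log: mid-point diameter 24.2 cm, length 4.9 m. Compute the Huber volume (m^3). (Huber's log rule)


Huber: V = Am * L,  Am = pi*(Dm/200)^2
Am = pi*(24.2/200)^2 = 0.045996 m^2
V = 0.045996*4.9 = 0.2254 m^3

0.2254


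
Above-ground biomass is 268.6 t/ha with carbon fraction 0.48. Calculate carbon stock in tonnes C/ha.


Formula: Carbon Stock = Biomass * Carbon Fraction
C = 268.6 t/ha * 0.48
C = 128.9 t C/ha

128.9


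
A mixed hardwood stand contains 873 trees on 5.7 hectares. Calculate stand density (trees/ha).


Formula: Stand Density = N_trees / Area_ha
Density = 873 trees / 5.7 ha
Density = 153 trees/ha

153


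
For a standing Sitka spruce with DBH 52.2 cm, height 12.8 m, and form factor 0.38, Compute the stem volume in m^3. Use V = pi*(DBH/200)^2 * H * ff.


Formula: V = pi * (DBH/200)^2 * H * ff
Radius = DBH/200 = 52.2/200 = 0.261 m
Radius^2 = 0.261^2 = 0.068121 m^2
V = pi * 0.068121 * 12.8 * 0.38
V = 1.041 m^3

1.041


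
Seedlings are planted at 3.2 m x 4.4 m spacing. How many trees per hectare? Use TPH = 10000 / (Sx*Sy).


Formula: TPH = 10000 m^2/ha / (spacing_x * spacing_y)
Area per tree = 3.2 m * 4.4 m = 14.08 m^2
TPH = 10000 / 14.08 = 710 trees/ha

710


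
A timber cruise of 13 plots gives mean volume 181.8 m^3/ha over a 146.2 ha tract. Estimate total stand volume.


Formula: Total Volume = Mean Volume per ha * Total Area
Total Volume = 181.8 m^3/ha * 146.2 ha
Total Volume = 26579 m^3

26579


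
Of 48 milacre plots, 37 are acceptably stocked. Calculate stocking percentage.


Formula: Stocking % = stocked plots / total plots * 100
Stocking = 37 / 48 * 100
Stocking = 0.7708 * 100 = 77.1%

77.1


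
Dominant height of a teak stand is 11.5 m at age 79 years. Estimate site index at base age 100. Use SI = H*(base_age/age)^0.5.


Formula: SI = H_dom * (base_age / age)^0.5
Age ratio = 100 / 79 = 1.26582
sqrt(age_ratio) = 1.12509
SI = 11.5 * 1.12509 = 12.9 m

12.9


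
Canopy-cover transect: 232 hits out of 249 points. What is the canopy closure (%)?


Formula: Canopy closure = covered points / total points * 100
Closure = 232 / 249 * 100
Closure = 0.9317 * 100 = 93.2%

93.2


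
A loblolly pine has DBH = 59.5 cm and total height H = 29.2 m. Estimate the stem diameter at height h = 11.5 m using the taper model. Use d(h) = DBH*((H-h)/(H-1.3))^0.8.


Taper: d(h) = DBH * ((H - h) / (H - 1.3))^0.8
Numerator = H - h = 29.2 - 11.5 = 17.7 m
Denominator = H - 1.3 = 29.2 - 1.3 = 27.9 m
Ratio = 17.7 / 27.9 = 0.63441
d = 59.5 * 0.63441^0.8 = 41.3 cm

41.3


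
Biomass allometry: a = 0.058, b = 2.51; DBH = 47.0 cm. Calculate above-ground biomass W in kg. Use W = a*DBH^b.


Formula: W = a * DBH^b  (allometric power law)
DBH^b = 47.0^2.51 = 15738.5828
W = 0.058 * 15738.5828 = 912.8 kg

912.8


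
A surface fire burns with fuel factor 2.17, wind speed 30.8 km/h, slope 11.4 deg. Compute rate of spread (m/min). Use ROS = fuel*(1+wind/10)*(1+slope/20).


Formula: ROS = fuel * (1 + wind/10) * (1 + slope/20)
Wind factor = 1 + 30.8/10 = 4.08
Slope factor = 1 + 11.4/20 = 1.57
ROS = 2.17 * 4.08 * 1.57 = 13.9 m/min

13.9


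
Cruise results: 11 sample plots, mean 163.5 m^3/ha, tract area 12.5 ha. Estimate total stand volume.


Formula: Total Volume = Mean Volume per ha * Total Area
Total Volume = 163.5 m^3/ha * 12.5 ha
Total Volume = 2044 m^3

2044


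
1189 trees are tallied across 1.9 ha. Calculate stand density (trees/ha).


Formula: Stand Density = N_trees / Area_ha
Density = 1189 trees / 1.9 ha
Density = 626 trees/ha

626


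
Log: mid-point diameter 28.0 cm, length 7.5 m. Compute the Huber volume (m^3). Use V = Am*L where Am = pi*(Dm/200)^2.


Huber: V = Am * L,  Am = pi*(Dm/200)^2
Am = pi*(28.0/200)^2 = 0.061575 m^2
V = 0.061575*7.5 = 0.4618 m^3

0.4618


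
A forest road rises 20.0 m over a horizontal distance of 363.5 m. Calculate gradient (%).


Formula: Gradient = rise / run * 100
Gradient = 20.0 / 363.5 * 100 = 5.5%

5.5


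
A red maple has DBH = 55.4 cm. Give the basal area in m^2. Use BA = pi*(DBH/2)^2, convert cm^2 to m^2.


Formula: BA = pi * (DBH/2)^2 / 10000  (cm^2 to m^2)
Radius = DBH/2 = 55.4/2 = 27.7 cm
BA = pi * 27.7^2 / 10000
   = 2410.5126 cm^2 / 10000
   = 0.2411 m^2

0.2411


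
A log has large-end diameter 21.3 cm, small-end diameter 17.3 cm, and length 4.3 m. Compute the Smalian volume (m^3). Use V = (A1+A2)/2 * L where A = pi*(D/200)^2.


Smalian: V = (A1 + A2)/2 * L,  A = pi*(D/200)^2
A1 = pi*(21.3/200)^2 = 0.035633 m^2
A2 = pi*(17.3/200)^2 = 0.023506 m^2
V = (0.035633+0.023506)/2*4.3 = 0.1271 m^3

0.1271


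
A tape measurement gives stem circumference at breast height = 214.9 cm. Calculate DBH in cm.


Formula: DBH = C / pi
DBH = 214.9 / pi
pi = 3.14159...
DBH = 68.4 cm

68.4


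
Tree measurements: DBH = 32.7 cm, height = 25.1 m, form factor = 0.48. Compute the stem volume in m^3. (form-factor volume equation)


Formula: V = pi * (DBH/200)^2 * H * ff
Radius = DBH/200 = 32.7/200 = 0.1635 m
Radius^2 = 0.1635^2 = 0.02673225 m^2
V = pi * 0.02673225 * 25.1 * 0.48
V = 1.012 m^3

1.012


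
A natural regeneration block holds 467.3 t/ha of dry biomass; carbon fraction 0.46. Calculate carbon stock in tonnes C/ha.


Formula: Carbon Stock = Biomass * Carbon Fraction
C = 467.3 t/ha * 0.46
C = 215.0 t C/ha

215.0


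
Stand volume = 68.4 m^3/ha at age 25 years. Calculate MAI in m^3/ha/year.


Formula: MAI = Total Volume / Stand Age
MAI = 68.4 m^3/ha / 25 years
MAI = 2.74 m^3/ha/year

2.74


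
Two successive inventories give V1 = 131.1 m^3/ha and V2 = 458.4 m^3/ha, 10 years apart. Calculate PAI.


Formula: PAI = (V_T2 - V_T1) / (T2 - T1)
Volume increment = 458.4 - 131.1 = 327.3 m^3/ha
PAI = 327.3 / 10 = 32.73 m^3/ha/year

32.73


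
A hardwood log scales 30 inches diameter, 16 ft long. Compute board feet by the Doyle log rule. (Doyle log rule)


Doyle: BF = (D - 4)^2 * L / 16
Adjusted diameter = 30 - 4 = 26 in
(D-4)^2 = 26^2 = 676
BF = 676 * 16 / 16 = 676 BF

676


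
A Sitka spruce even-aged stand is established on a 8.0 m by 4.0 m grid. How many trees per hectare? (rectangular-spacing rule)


Formula: TPH = 10000 m^2/ha / (spacing_x * spacing_y)
Area per tree = 8.0 m * 4.0 m = 32.0 m^2
TPH = 10000 / 32.0 = 313 trees/ha

313


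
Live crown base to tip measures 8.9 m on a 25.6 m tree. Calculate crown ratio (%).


Formula: Crown Ratio = (Crown Length / Total Height) * 100
CR = (8.9 m / 25.6 m) * 100
CR = 0.3477 * 100 = 34.8%

34.8


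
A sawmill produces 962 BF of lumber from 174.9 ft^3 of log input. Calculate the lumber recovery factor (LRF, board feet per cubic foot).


Formula: LRF = Lumber Output (BF) / Log Input (ft^3)
LRF = 962 BF / 174.9 ft^3
LRF = 5.5 BF/ft^3

5.5


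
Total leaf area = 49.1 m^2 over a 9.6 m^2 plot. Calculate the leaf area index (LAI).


Formula: LAI = total leaf area / ground area  (dimensionless)
LAI = 49.1 m^2 / 9.6 m^2
LAI = 5.11

5.11


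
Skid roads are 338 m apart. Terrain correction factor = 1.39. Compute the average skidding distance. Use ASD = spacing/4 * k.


Formula: ASD = (spacing / 4) * correction
Uncorrected distance = spacing / 4 = 338 / 4 = 84.5 m
ASD = 84.5 * 1.39 = 117 m

117


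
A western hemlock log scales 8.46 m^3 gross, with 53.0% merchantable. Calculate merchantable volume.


Formula: MV = V_total * (merchantable_pct / 100)
Merchantable fraction = 53.0% / 100 = 0.53
MV = 8.46 m^3 * 0.53 = 4.484 m^3

4.484


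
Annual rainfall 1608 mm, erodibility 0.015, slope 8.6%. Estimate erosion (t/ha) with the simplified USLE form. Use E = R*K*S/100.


Formula: E = R * K * S / 100  (simplified USLE)
R * K = 1608 * 0.015 = 24.12
E = 24.12 * 8.6 / 100 = 2.07 t/ha

2.07


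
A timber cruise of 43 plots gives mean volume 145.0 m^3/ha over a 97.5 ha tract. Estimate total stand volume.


Formula: Total Volume = Mean Volume per ha * Total Area
Total Volume = 145.0 m^3/ha * 97.5 ha
Total Volume = 14138 m^3

14138


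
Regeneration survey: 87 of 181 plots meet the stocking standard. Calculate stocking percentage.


Formula: Stocking % = stocked plots / total plots * 100
Stocking = 87 / 181 * 100
Stocking = 0.4807 * 100 = 48.1%

48.1


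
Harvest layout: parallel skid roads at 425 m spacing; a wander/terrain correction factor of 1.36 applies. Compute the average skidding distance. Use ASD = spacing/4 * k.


Formula: ASD = (spacing / 4) * correction
Uncorrected distance = spacing / 4 = 425 / 4 = 106.25 m
ASD = 106.25 * 1.36 = 145 m

145


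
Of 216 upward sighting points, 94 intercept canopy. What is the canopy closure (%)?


Formula: Canopy closure = covered points / total points * 100
Closure = 94 / 216 * 100
Closure = 0.4352 * 100 = 43.5%

43.5


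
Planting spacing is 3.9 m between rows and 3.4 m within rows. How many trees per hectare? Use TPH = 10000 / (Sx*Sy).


Formula: TPH = 10000 m^2/ha / (spacing_x * spacing_y)
Area per tree = 3.9 m * 3.4 m = 13.26 m^2
TPH = 10000 / 13.26 = 754 trees/ha

754


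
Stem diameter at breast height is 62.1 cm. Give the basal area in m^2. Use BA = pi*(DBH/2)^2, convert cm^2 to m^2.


Formula: BA = pi * (DBH/2)^2 / 10000  (cm^2 to m^2)
Radius = DBH/2 = 62.1/2 = 31.05 cm
BA = pi * 31.05^2 / 10000
   = 3028.8173 cm^2 / 10000
   = 0.3029 m^2

0.3029


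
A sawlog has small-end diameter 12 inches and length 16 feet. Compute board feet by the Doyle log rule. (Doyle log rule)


Doyle: BF = (D - 4)^2 * L / 16
Adjusted diameter = 12 - 4 = 8 in
(D-4)^2 = 8^2 = 64
BF = 64 * 16 / 16 = 64 BF

64


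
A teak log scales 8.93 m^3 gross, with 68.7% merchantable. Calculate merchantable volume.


Formula: MV = V_total * (merchantable_pct / 100)
Merchantable fraction = 68.7% / 100 = 0.687
MV = 8.93 m^3 * 0.687 = 6.135 m^3

6.135


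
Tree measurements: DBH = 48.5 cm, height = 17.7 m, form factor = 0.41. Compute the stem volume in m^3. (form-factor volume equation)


Formula: V = pi * (DBH/200)^2 * H * ff
Radius = DBH/200 = 48.5/200 = 0.2425 m
Radius^2 = 0.2425^2 = 0.05880625 m^2
V = pi * 0.05880625 * 17.7 * 0.41
V = 1.341 m^3

1.341


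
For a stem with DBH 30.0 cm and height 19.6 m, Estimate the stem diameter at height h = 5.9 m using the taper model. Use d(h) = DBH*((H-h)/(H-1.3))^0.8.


Taper: d(h) = DBH * ((H - h) / (H - 1.3))^0.8
Numerator = H - h = 19.6 - 5.9 = 13.7 m
Denominator = H - 1.3 = 19.6 - 1.3 = 18.3 m
Ratio = 13.7 / 18.3 = 0.74863
d = 30.0 * 0.74863^0.8 = 23.8 cm

23.8


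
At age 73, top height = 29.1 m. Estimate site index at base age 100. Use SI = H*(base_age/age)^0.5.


Formula: SI = H_dom * (base_age / age)^0.5
Age ratio = 100 / 73 = 1.36986
sqrt(age_ratio) = 1.17041
SI = 29.1 * 1.17041 = 34.1 m

34.1


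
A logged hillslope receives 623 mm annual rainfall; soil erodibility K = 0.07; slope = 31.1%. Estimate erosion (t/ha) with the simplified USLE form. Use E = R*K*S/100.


Formula: E = R * K * S / 100  (simplified USLE)
R * K = 623 * 0.07 = 43.61
E = 43.61 * 31.1 / 100 = 13.56 t/ha

13.56


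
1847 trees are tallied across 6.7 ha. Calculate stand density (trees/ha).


Formula: Stand Density = N_trees / Area_ha
Density = 1847 trees / 6.7 ha
Density = 276 trees/ha

276


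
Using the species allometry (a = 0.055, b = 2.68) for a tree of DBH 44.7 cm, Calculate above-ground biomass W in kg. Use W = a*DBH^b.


Formula: W = a * DBH^b  (allometric power law)
DBH^b = 44.7^2.68 = 26474.2803
W = 0.055 * 26474.2803 = 1456.1 kg

1456.1


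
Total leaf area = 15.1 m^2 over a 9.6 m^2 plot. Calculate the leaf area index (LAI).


Formula: LAI = total leaf area / ground area  (dimensionless)
LAI = 15.1 m^2 / 9.6 m^2
LAI = 1.57

1.57


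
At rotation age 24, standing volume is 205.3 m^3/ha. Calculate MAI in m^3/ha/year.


Formula: MAI = Total Volume / Stand Age
MAI = 205.3 m^3/ha / 24 years
MAI = 8.55 m^3/ha/year

8.55


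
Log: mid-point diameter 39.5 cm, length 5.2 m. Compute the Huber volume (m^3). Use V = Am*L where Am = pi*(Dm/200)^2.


Huber: V = Am * L,  Am = pi*(Dm/200)^2
Am = pi*(39.5/200)^2 = 0.122542 m^2
V = 0.122542*5.2 = 0.6372 m^3

0.6372


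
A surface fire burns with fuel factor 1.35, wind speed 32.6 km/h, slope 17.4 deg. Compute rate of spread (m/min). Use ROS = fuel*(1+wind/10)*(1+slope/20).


Formula: ROS = fuel * (1 + wind/10) * (1 + slope/20)
Wind factor = 1 + 32.6/10 = 4.26
Slope factor = 1 + 17.4/20 = 1.87
ROS = 1.35 * 4.26 * 1.87 = 10.75 m/min

10.75


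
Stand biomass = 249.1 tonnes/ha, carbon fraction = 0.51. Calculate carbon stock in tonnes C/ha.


Formula: Carbon Stock = Biomass * Carbon Fraction
C = 249.1 t/ha * 0.51
C = 127.0 t C/ha

127.0


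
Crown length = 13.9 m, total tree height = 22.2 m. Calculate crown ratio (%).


Formula: Crown Ratio = (Crown Length / Total Height) * 100
CR = (13.9 m / 22.2 m) * 100
CR = 0.6261 * 100 = 62.6%

62.6


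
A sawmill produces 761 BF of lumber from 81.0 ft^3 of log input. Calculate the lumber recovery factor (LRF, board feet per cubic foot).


Formula: LRF = Lumber Output (BF) / Log Input (ft^3)
LRF = 761 BF / 81.0 ft^3
LRF = 9.4 BF/ft^3

9.4


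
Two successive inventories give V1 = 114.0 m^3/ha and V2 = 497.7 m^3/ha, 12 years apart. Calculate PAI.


Formula: PAI = (V_T2 - V_T1) / (T2 - T1)
Volume increment = 497.7 - 114.0 = 383.7 m^3/ha
PAI = 383.7 / 12 = 31.98 m^3/ha/year

31.98


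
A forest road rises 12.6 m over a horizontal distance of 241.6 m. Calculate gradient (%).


Formula: Gradient = rise / run * 100
Gradient = 12.6 / 241.6 * 100 = 5.2%

5.2


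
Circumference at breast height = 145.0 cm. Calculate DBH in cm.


Formula: DBH = C / pi
DBH = 145.0 / pi
pi = 3.14159...
DBH = 46.2 cm

46.2


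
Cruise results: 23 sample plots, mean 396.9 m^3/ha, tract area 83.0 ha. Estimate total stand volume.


Formula: Total Volume = Mean Volume per ha * Total Area
Total Volume = 396.9 m^3/ha * 83.0 ha
Total Volume = 32943 m^3

32943


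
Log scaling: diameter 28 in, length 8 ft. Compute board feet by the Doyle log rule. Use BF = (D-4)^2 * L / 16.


Doyle: BF = (D - 4)^2 * L / 16
Adjusted diameter = 28 - 4 = 24 in
(D-4)^2 = 24^2 = 576
BF = 576 * 8 / 16 = 288 BF

288


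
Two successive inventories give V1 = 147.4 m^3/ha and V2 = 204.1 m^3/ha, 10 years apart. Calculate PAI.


Formula: PAI = (V_T2 - V_T1) / (T2 - T1)
Volume increment = 204.1 - 147.4 = 56.7 m^3/ha
PAI = 56.7 / 10 = 5.67 m^3/ha/year

5.67


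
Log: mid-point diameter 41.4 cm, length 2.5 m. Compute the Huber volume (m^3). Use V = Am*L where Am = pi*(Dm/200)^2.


Huber: V = Am * L,  Am = pi*(Dm/200)^2
Am = pi*(41.4/200)^2 = 0.134614 m^2
V = 0.134614*2.5 = 0.3365 m^3

0.3365


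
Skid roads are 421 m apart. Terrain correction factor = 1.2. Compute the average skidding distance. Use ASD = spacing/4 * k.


Formula: ASD = (spacing / 4) * correction
Uncorrected distance = spacing / 4 = 421 / 4 = 105.25 m
ASD = 105.25 * 1.2 = 126 m

126


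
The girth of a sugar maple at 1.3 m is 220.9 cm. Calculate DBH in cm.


Formula: DBH = C / pi
DBH = 220.9 / pi
pi = 3.14159...
DBH = 70.3 cm

70.3


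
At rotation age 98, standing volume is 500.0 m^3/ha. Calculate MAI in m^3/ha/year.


Formula: MAI = Total Volume / Stand Age
MAI = 500.0 m^3/ha / 98 years
MAI = 5.1 m^3/ha/year

5.1


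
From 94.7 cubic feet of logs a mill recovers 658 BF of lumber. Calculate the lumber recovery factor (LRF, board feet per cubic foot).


Formula: LRF = Lumber Output (BF) / Log Input (ft^3)
LRF = 658 BF / 94.7 ft^3
LRF = 6.95 BF/ft^3

6.95


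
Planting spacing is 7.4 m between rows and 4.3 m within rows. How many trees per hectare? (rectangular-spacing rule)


Formula: TPH = 10000 m^2/ha / (spacing_x * spacing_y)
Area per tree = 7.4 m * 4.3 m = 31.82 m^2
TPH = 10000 / 31.82 = 314 trees/ha

314


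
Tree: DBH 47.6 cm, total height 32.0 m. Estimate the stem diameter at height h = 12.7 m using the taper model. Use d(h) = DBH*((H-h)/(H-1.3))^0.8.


Taper: d(h) = DBH * ((H - h) / (H - 1.3))^0.8
Numerator = H - h = 32.0 - 12.7 = 19.3 m
Denominator = H - 1.3 = 32.0 - 1.3 = 30.7 m
Ratio = 19.3 / 30.7 = 0.62866
d = 47.6 * 0.62866^0.8 = 32.8 cm

32.8


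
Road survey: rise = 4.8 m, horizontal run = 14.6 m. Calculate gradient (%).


Formula: Gradient = rise / run * 100
Gradient = 4.8 / 14.6 * 100 = 32.9%

32.9


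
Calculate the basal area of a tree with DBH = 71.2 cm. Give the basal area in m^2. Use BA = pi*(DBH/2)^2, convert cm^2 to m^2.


Formula: BA = pi * (DBH/2)^2 / 10000  (cm^2 to m^2)
Radius = DBH/2 = 71.2/2 = 35.6 cm
BA = pi * 35.6^2 / 10000
   = 3981.5289 cm^2 / 10000
   = 0.3982 m^2

0.3982


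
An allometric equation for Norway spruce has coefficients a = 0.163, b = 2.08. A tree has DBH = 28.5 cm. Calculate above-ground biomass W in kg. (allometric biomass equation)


Formula: W = a * DBH^b  (allometric power law)
DBH^b = 28.5^2.08 = 1061.8846
W = 0.163 * 1061.8846 = 173.1 kg

173.1


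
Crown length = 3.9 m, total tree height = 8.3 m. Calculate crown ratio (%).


Formula: Crown Ratio = (Crown Length / Total Height) * 100
CR = (3.9 m / 8.3 m) * 100
CR = 0.4699 * 100 = 47.0%

47.0


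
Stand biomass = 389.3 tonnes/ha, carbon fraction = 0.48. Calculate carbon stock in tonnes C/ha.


Formula: Carbon Stock = Biomass * Carbon Fraction
C = 389.3 t/ha * 0.48
C = 186.9 t C/ha

186.9


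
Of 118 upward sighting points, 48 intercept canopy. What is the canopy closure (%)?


Formula: Canopy closure = covered points / total points * 100
Closure = 48 / 118 * 100
Closure = 0.4068 * 100 = 40.7%

40.7


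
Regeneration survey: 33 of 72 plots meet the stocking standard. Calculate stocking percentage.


Formula: Stocking % = stocked plots / total plots * 100
Stocking = 33 / 72 * 100
Stocking = 0.4583 * 100 = 45.8%

45.8


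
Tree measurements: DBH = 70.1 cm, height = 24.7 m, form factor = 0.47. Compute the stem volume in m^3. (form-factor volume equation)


Formula: V = pi * (DBH/200)^2 * H * ff
Radius = DBH/200 = 70.1/200 = 0.3505 m
Radius^2 = 0.3505^2 = 0.12285025 m^2
V = pi * 0.12285025 * 24.7 * 0.47
V = 4.48 m^3

4.48


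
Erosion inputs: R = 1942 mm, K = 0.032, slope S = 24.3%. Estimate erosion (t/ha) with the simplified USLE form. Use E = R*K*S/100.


Formula: E = R * K * S / 100  (simplified USLE)
R * K = 1942 * 0.032 = 62.144
E = 62.144 * 24.3 / 100 = 15.1 t/ha

15.1


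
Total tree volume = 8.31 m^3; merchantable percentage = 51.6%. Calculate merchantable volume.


Formula: MV = V_total * (merchantable_pct / 100)
Merchantable fraction = 51.6% / 100 = 0.516
MV = 8.31 m^3 * 0.516 = 4.288 m^3

4.288


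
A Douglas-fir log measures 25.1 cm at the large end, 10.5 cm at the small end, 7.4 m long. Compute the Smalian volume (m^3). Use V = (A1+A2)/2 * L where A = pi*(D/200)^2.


Smalian: V = (A1 + A2)/2 * L,  A = pi*(D/200)^2
A1 = pi*(25.1/200)^2 = 0.049481 m^2
A2 = pi*(10.5/200)^2 = 0.008659 m^2
V = (0.049481+0.008659)/2*7.4 = 0.2151 m^3

0.2151


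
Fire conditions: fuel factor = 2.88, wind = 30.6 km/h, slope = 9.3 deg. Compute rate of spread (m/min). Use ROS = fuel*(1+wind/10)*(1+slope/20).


Formula: ROS = fuel * (1 + wind/10) * (1 + slope/20)
Wind factor = 1 + 30.6/10 = 4.06
Slope factor = 1 + 9.3/20 = 1.465
ROS = 2.88 * 4.06 * 1.465 = 17.13 m/min

17.13


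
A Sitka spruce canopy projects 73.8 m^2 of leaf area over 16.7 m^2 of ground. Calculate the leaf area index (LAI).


Formula: LAI = total leaf area / ground area  (dimensionless)
LAI = 73.8 m^2 / 16.7 m^2
LAI = 4.42

4.42


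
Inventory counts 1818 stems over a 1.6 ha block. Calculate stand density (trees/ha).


Formula: Stand Density = N_trees / Area_ha
Density = 1818 trees / 1.6 ha
Density = 1136 trees/ha

1136


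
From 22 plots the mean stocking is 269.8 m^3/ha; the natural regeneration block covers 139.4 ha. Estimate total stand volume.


Formula: Total Volume = Mean Volume per ha * Total Area
Total Volume = 269.8 m^3/ha * 139.4 ha
Total Volume = 37610 m^3

37610


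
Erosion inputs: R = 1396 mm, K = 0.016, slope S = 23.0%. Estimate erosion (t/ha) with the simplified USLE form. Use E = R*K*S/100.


Formula: E = R * K * S / 100  (simplified USLE)
R * K = 1396 * 0.016 = 22.336
E = 22.336 * 23.0 / 100 = 5.14 t/ha

5.14


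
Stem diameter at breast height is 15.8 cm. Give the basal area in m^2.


Formula: BA = pi * (DBH/2)^2 / 10000  (cm^2 to m^2)
Radius = DBH/2 = 15.8/2 = 7.9 cm
BA = pi * 7.9^2 / 10000
   = 196.0668 cm^2 / 10000
   = 0.0196 m^2

0.0196


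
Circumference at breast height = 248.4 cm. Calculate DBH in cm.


Formula: DBH = C / pi
DBH = 248.4 / pi
pi = 3.14159...
DBH = 79.1 cm

79.1


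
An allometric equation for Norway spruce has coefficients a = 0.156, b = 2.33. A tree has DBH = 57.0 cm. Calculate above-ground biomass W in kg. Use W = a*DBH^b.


Formula: W = a * DBH^b  (allometric power law)
DBH^b = 57.0^2.33 = 12336.3992
W = 0.156 * 12336.3992 = 1924.5 kg

1924.5


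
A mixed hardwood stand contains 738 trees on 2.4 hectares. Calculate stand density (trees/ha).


Formula: Stand Density = N_trees / Area_ha
Density = 738 trees / 2.4 ha
Density = 308 trees/ha

308


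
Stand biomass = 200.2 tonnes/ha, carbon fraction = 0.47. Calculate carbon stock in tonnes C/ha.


Formula: Carbon Stock = Biomass * Carbon Fraction
C = 200.2 t/ha * 0.47
C = 94.1 t C/ha

94.1


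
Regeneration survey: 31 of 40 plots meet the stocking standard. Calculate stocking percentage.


Formula: Stocking % = stocked plots / total plots * 100
Stocking = 31 / 40 * 100
Stocking = 0.775 * 100 = 77.5%

77.5


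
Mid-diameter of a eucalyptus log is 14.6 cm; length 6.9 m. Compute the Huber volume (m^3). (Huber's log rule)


Huber: V = Am * L,  Am = pi*(Dm/200)^2
Am = pi*(14.6/200)^2 = 0.016742 m^2
V = 0.016742*6.9 = 0.1155 m^3

0.1155


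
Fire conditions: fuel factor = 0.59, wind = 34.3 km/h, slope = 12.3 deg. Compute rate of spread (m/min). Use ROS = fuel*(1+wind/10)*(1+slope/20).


Formula: ROS = fuel * (1 + wind/10) * (1 + slope/20)
Wind factor = 1 + 34.3/10 = 4.43
Slope factor = 1 + 12.3/20 = 1.615
ROS = 0.59 * 4.43 * 1.615 = 4.22 m/min

4.22


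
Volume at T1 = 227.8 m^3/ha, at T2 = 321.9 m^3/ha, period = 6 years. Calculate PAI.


Formula: PAI = (V_T2 - V_T1) / (T2 - T1)
Volume increment = 321.9 - 227.8 = 94.1 m^3/ha
PAI = 94.1 / 6 = 15.68 m^3/ha/year

15.68


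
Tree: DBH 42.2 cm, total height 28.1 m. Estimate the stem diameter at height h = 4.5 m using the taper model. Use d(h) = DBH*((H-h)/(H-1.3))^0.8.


Taper: d(h) = DBH * ((H - h) / (H - 1.3))^0.8
Numerator = H - h = 28.1 - 4.5 = 23.6 m
Denominator = H - 1.3 = 28.1 - 1.3 = 26.8 m
Ratio = 23.6 / 26.8 = 0.8806
d = 42.2 * 0.8806^0.8 = 38.1 cm

38.1


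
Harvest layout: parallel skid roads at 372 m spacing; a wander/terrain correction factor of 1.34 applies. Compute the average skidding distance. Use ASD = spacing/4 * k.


Formula: ASD = (spacing / 4) * correction
Uncorrected distance = spacing / 4 = 372 / 4 = 93 m
ASD = 93 * 1.34 = 125 m

125


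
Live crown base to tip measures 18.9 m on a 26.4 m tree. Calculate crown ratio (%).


Formula: Crown Ratio = (Crown Length / Total Height) * 100
CR = (18.9 m / 26.4 m) * 100
CR = 0.7159 * 100 = 71.6%

71.6


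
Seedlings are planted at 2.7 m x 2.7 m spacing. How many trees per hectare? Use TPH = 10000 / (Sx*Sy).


Formula: TPH = 10000 m^2/ha / (spacing_x * spacing_y)
Area per tree = 2.7 m * 2.7 m = 7.29 m^2
TPH = 10000 / 7.29 = 1372 trees/ha

1372


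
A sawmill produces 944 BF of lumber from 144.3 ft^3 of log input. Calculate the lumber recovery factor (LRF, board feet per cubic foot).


Formula: LRF = Lumber Output (BF) / Log Input (ft^3)
LRF = 944 BF / 144.3 ft^3
LRF = 6.54 BF/ft^3

6.54


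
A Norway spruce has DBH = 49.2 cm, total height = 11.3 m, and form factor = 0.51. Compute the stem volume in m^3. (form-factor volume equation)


Formula: V = pi * (DBH/200)^2 * H * ff
Radius = DBH/200 = 49.2/200 = 0.246 m
Radius^2 = 0.246^2 = 0.060516 m^2
V = pi * 0.060516 * 11.3 * 0.51
V = 1.096 m^3

1.096


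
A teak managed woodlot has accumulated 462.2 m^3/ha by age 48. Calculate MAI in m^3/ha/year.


Formula: MAI = Total Volume / Stand Age
MAI = 462.2 m^3/ha / 48 years
MAI = 9.63 m^3/ha/year

9.63


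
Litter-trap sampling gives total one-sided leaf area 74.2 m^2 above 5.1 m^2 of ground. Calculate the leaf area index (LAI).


Formula: LAI = total leaf area / ground area  (dimensionless)
LAI = 74.2 m^2 / 5.1 m^2
LAI = 14.55

14.55


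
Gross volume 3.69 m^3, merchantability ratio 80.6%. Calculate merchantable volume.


Formula: MV = V_total * (merchantable_pct / 100)
Merchantable fraction = 80.6% / 100 = 0.806
MV = 3.69 m^3 * 0.806 = 2.974 m^3

2.974


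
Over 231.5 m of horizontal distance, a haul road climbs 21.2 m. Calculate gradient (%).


Formula: Gradient = rise / run * 100
Gradient = 21.2 / 231.5 * 100 = 9.2%

9.2


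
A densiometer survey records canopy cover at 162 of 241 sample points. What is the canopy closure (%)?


Formula: Canopy closure = covered points / total points * 100
Closure = 162 / 241 * 100
Closure = 0.6722 * 100 = 67.2%

67.2


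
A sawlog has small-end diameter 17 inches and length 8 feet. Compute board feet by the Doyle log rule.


Doyle: BF = (D - 4)^2 * L / 16
Adjusted diameter = 17 - 4 = 13 in
(D-4)^2 = 13^2 = 169
BF = 169 * 8 / 16 = 85 BF

85


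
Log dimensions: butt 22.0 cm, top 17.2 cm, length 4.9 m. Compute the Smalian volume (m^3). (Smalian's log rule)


Smalian: V = (A1 + A2)/2 * L,  A = pi*(D/200)^2
A1 = pi*(22.0/200)^2 = 0.038013 m^2
A2 = pi*(17.2/200)^2 = 0.023235 m^2
V = (0.038013+0.023235)/2*4.9 = 0.1501 m^3

0.1501


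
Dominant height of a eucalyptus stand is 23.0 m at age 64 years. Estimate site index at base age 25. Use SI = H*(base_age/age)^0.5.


Formula: SI = H_dom * (base_age / age)^0.5
Age ratio = 25 / 64 = 0.39062
sqrt(age_ratio) = 0.625
SI = 23.0 * 0.625 = 14.4 m

14.4


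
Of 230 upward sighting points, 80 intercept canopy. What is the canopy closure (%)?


Formula: Canopy closure = covered points / total points * 100
Closure = 80 / 230 * 100
Closure = 0.3478 * 100 = 34.8%

34.8


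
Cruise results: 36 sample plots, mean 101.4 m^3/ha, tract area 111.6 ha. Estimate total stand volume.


Formula: Total Volume = Mean Volume per ha * Total Area
Total Volume = 101.4 m^3/ha * 111.6 ha
Total Volume = 11316 m^3

11316


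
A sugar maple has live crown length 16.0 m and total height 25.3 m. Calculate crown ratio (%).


Formula: Crown Ratio = (Crown Length / Total Height) * 100
CR = (16.0 m / 25.3 m) * 100
CR = 0.6324 * 100 = 63.2%

63.2


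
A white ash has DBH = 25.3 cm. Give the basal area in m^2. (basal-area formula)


Formula: BA = pi * (DBH/2)^2 / 10000  (cm^2 to m^2)
Radius = DBH/2 = 25.3/2 = 12.65 cm
BA = pi * 12.65^2 / 10000
   = 502.7255 cm^2 / 10000
   = 0.0503 m^2

0.0503


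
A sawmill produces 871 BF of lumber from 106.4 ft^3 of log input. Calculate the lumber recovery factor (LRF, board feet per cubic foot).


Formula: LRF = Lumber Output (BF) / Log Input (ft^3)
LRF = 871 BF / 106.4 ft^3
LRF = 8.19 BF/ft^3

8.19


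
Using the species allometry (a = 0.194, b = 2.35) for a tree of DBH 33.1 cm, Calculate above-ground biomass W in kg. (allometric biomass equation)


Formula: W = a * DBH^b  (allometric power law)
DBH^b = 33.1^2.35 = 3729.0292
W = 0.194 * 3729.0292 = 723.4 kg

723.4


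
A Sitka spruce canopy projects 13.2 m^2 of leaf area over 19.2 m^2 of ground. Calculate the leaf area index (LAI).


Formula: LAI = total leaf area / ground area  (dimensionless)
LAI = 13.2 m^2 / 19.2 m^2
LAI = 0.69

0.69


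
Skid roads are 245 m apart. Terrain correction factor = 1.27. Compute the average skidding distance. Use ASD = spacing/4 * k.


Formula: ASD = (spacing / 4) * correction
Uncorrected distance = spacing / 4 = 245 / 4 = 61.25 m
ASD = 61.25 * 1.27 = 78 m

78


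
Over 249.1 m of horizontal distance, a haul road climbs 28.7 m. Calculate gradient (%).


Formula: Gradient = rise / run * 100
Gradient = 28.7 / 249.1 * 100 = 11.5%

11.5


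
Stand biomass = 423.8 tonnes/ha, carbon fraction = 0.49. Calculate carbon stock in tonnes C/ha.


Formula: Carbon Stock = Biomass * Carbon Fraction
C = 423.8 t/ha * 0.49
C = 207.7 t C/ha

207.7


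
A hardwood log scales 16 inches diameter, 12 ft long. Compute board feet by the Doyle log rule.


Doyle: BF = (D - 4)^2 * L / 16
Adjusted diameter = 16 - 4 = 12 in
(D-4)^2 = 12^2 = 144
BF = 144 * 12 / 16 = 108 BF

108


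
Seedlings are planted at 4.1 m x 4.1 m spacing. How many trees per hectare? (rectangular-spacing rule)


Formula: TPH = 10000 m^2/ha / (spacing_x * spacing_y)
Area per tree = 4.1 m * 4.1 m = 16.81 m^2
TPH = 10000 / 16.81 = 595 trees/ha

595


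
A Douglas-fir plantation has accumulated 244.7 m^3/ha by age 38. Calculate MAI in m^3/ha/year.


Formula: MAI = Total Volume / Stand Age
MAI = 244.7 m^3/ha / 38 years
MAI = 6.44 m^3/ha/year

6.44


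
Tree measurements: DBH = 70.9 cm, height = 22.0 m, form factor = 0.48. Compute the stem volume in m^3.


Formula: V = pi * (DBH/200)^2 * H * ff
Radius = DBH/200 = 70.9/200 = 0.3545 m
Radius^2 = 0.3545^2 = 0.12567025 m^2
V = pi * 0.12567025 * 22.0 * 0.48
V = 4.169 m^3

4.169


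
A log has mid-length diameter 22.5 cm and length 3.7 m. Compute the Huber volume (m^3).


Huber: V = Am * L,  Am = pi*(Dm/200)^2
Am = pi*(22.5/200)^2 = 0.039761 m^2
V = 0.039761*3.7 = 0.1471 m^3

0.1471


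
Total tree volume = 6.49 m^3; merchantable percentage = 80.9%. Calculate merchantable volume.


Formula: MV = V_total * (merchantable_pct / 100)
Merchantable fraction = 80.9% / 100 = 0.809
MV = 6.49 m^3 * 0.809 = 5.25 m^3

5.25


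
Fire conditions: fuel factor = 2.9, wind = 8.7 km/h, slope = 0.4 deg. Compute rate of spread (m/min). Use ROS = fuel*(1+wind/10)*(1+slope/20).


Formula: ROS = fuel * (1 + wind/10) * (1 + slope/20)
Wind factor = 1 + 8.7/10 = 1.87
Slope factor = 1 + 0.4/20 = 1.02
ROS = 2.9 * 1.87 * 1.02 = 5.53 m/min

5.53


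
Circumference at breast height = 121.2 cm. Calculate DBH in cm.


Formula: DBH = C / pi
DBH = 121.2 / pi
pi = 3.14159...
DBH = 38.6 cm

38.6


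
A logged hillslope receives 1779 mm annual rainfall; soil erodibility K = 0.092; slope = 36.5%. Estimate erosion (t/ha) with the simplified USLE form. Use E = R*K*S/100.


Formula: E = R * K * S / 100  (simplified USLE)
R * K = 1779 * 0.092 = 163.668
E = 163.668 * 36.5 / 100 = 59.74 t/ha

59.74


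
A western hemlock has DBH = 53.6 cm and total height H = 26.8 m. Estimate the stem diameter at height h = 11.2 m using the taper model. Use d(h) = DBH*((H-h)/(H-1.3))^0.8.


Taper: d(h) = DBH * ((H - h) / (H - 1.3))^0.8
Numerator = H - h = 26.8 - 11.2 = 15.6 m
Denominator = H - 1.3 = 26.8 - 1.3 = 25.5 m
Ratio = 15.6 / 25.5 = 0.61176
d = 53.6 * 0.61176^0.8 = 36.2 cm

36.2


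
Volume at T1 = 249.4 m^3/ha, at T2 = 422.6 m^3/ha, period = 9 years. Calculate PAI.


Formula: PAI = (V_T2 - V_T1) / (T2 - T1)
Volume increment = 422.6 - 249.4 = 173.2 m^3/ha
PAI = 173.2 / 9 = 19.24 m^3/ha/year

19.24


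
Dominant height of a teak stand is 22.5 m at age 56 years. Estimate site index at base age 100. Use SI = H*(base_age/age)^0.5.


Formula: SI = H_dom * (base_age / age)^0.5
Age ratio = 100 / 56 = 1.78571
sqrt(age_ratio) = 1.33631
SI = 22.5 * 1.33631 = 30.1 m

30.1


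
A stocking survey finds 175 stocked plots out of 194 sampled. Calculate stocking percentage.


Formula: Stocking % = stocked plots / total plots * 100
Stocking = 175 / 194 * 100
Stocking = 0.9021 * 100 = 90.2%

90.2


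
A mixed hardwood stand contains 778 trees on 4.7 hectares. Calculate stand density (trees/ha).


Formula: Stand Density = N_trees / Area_ha
Density = 778 trees / 4.7 ha
Density = 166 trees/ha

166


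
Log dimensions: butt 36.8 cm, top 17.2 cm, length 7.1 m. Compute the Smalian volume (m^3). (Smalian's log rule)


Smalian: V = (A1 + A2)/2 * L,  A = pi*(D/200)^2
A1 = pi*(36.8/200)^2 = 0.106362 m^2
A2 = pi*(17.2/200)^2 = 0.023235 m^2
V = (0.106362+0.023235)/2*7.1 = 0.4601 m^3

0.4601


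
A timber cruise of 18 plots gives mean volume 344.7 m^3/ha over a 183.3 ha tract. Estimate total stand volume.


Formula: Total Volume = Mean Volume per ha * Total Area
Total Volume = 344.7 m^3/ha * 183.3 ha
Total Volume = 63184 m^3

63184


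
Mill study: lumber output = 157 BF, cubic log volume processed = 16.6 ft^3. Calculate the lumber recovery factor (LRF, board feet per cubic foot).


Formula: LRF = Lumber Output (BF) / Log Input (ft^3)
LRF = 157 BF / 16.6 ft^3
LRF = 9.46 BF/ft^3

9.46


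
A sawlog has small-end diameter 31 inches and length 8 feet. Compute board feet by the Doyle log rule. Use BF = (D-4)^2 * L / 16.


Doyle: BF = (D - 4)^2 * L / 16
Adjusted diameter = 31 - 4 = 27 in
(D-4)^2 = 27^2 = 729
BF = 729 * 8 / 16 = 365 BF

365


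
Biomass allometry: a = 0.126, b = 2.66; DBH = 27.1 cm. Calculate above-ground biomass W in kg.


Formula: W = a * DBH^b  (allometric power law)
DBH^b = 27.1^2.66 = 6481.8401
W = 0.126 * 6481.8401 = 816.7 kg

816.7


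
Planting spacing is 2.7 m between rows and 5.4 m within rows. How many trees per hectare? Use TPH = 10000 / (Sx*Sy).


Formula: TPH = 10000 m^2/ha / (spacing_x * spacing_y)
Area per tree = 2.7 m * 5.4 m = 14.58 m^2
TPH = 10000 / 14.58 = 686 trees/ha

686


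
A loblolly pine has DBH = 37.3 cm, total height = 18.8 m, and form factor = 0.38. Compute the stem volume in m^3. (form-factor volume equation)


Formula: V = pi * (DBH/200)^2 * H * ff
Radius = DBH/200 = 37.3/200 = 0.1865 m
Radius^2 = 0.1865^2 = 0.03478225 m^2
V = pi * 0.03478225 * 18.8 * 0.38
V = 0.781 m^3

0.781


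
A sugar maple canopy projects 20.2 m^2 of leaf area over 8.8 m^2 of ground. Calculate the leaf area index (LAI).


Formula: LAI = total leaf area / ground area  (dimensionless)
LAI = 20.2 m^2 / 8.8 m^2
LAI = 2.3

2.3


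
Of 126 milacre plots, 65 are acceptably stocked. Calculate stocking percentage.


Formula: Stocking % = stocked plots / total plots * 100
Stocking = 65 / 126 * 100
Stocking = 0.5159 * 100 = 51.6%

51.6


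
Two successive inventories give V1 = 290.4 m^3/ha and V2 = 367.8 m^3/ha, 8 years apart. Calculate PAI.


Formula: PAI = (V_T2 - V_T1) / (T2 - T1)
Volume increment = 367.8 - 290.4 = 77.4 m^3/ha
PAI = 77.4 / 8 = 9.68 m^3/ha/year

9.68


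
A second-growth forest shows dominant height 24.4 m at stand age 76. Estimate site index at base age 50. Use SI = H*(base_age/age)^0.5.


Formula: SI = H_dom * (base_age / age)^0.5
Age ratio = 50 / 76 = 0.65789
sqrt(age_ratio) = 0.81111
SI = 24.4 * 0.81111 = 19.8 m

19.8


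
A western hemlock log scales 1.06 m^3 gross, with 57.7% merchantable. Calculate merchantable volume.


Formula: MV = V_total * (merchantable_pct / 100)
Merchantable fraction = 57.7% / 100 = 0.577
MV = 1.06 m^3 * 0.577 = 0.612 m^3

0.612
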